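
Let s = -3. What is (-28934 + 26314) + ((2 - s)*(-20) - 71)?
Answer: -2791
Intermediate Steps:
(-28934 + 26314) + ((2 - s)*(-20) - 71) = (-28934 + 26314) + ((2 - 1*(-3))*(-20) - 71) = -2620 + ((2 + 3)*(-20) - 71) = -2620 + (5*(-20) - 71) = -2620 + (-100 - 71) = -2620 - 171 = -2791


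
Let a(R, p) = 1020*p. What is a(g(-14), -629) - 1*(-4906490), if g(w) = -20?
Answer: 4264910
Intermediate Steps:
a(g(-14), -629) - 1*(-4906490) = 1020*(-629) - 1*(-4906490) = -641580 + 4906490 = 4264910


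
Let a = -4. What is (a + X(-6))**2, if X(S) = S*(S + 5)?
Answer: 4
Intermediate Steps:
X(S) = S*(5 + S)
(a + X(-6))**2 = (-4 - 6*(5 - 6))**2 = (-4 - 6*(-1))**2 = (-4 + 6)**2 = 2**2 = 4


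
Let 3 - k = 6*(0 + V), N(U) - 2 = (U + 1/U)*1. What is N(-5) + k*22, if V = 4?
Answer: -2326/5 ≈ -465.20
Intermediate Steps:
N(U) = 2 + U + 1/U (N(U) = 2 + (U + 1/U)*1 = 2 + (U + 1/U) = 2 + U + 1/U)
k = -21 (k = 3 - 6*(0 + 4) = 3 - 6*4 = 3 - 1*24 = 3 - 24 = -21)
N(-5) + k*22 = (2 - 5 + 1/(-5)) - 21*22 = (2 - 5 - ⅕) - 462 = -16/5 - 462 = -2326/5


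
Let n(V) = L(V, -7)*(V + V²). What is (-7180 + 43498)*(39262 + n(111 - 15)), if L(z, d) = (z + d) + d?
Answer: 29157761028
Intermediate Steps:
L(z, d) = z + 2*d (L(z, d) = (d + z) + d = z + 2*d)
n(V) = (-14 + V)*(V + V²) (n(V) = (V + 2*(-7))*(V + V²) = (V - 14)*(V + V²) = (-14 + V)*(V + V²))
(-7180 + 43498)*(39262 + n(111 - 15)) = (-7180 + 43498)*(39262 + (111 - 15)*(1 + (111 - 15))*(-14 + (111 - 15))) = 36318*(39262 + 96*(1 + 96)*(-14 + 96)) = 36318*(39262 + 96*97*82) = 36318*(39262 + 763584) = 36318*802846 = 29157761028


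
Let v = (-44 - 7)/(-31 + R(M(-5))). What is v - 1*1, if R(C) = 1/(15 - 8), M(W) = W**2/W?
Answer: 47/72 ≈ 0.65278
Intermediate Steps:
M(W) = W
R(C) = 1/7
v = 119/72 (v = (-44 - 7)/(-31 + 1/7) = -51/(-216/7) = -51*(-7/216) = 119/72 ≈ 1.6528)
v - 1*1 = 119/72 - 1*1 = 119/72 - 1 = 47/72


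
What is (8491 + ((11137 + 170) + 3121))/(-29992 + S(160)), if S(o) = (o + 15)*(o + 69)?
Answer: 22919/10083 ≈ 2.2730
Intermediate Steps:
S(o) = (15 + o)*(69 + o)
(8491 + ((11137 + 170) + 3121))/(-29992 + S(160)) = (8491 + ((11137 + 170) + 3121))/(-29992 + (1035 + 160**2 + 84*160)) = (8491 + (11307 + 3121))/(-29992 + (1035 + 25600 + 13440)) = (8491 + 14428)/(-29992 + 40075) = 22919/10083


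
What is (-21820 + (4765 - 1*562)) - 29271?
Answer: -46888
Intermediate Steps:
(-21820 + (4765 - 1*562)) - 29271 = (-21820 + (4765 - 562)) - 29271 = (-21820 + 4203) - 29271 = -17617 - 29271 = -46888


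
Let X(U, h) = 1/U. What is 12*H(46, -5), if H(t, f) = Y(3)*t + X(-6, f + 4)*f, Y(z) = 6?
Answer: 3322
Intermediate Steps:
H(t, f) = 6*t - f/6 (H(t, f) = 6*t + f/(-6) = 6*t - f/6)
12*H(46, -5) = 12*(6*46 - ⅙*(-5)) = 12*(276 + ⅚) = 12*(1661/6) = 3322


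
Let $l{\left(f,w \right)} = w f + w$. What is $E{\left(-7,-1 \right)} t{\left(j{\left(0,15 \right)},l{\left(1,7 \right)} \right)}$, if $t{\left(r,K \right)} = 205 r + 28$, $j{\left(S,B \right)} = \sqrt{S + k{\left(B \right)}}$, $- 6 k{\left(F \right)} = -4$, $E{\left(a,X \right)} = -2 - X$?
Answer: $-28 - \frac{205 \sqrt{6}}{3} \approx -195.38$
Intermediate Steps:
$k{\left(F \right)} = \frac{2}{3}$ ($k{\left(F \right)} = \left(- \frac{1}{6}\right) \left(-4\right) = \frac{2}{3}$)
$j{\left(S,B \right)} = \sqrt{\frac{2}{3} + S}$ ($j{\left(S,B \right)} = \sqrt{S + \frac{2}{3}} = \sqrt{\frac{2}{3} + S}$)
$l{\left(f,w \right)} = w + f w$ ($l{\left(f,w \right)} = f w + w = w + f w$)
$t{\left(r,K \right)} = 28 + 205 r$
$E{\left(-7,-1 \right)} t{\left(j{\left(0,15 \right)},l{\left(1,7 \right)} \right)} = \left(-2 - -1\right) \left(28 + 205 \frac{\sqrt{6 + 9 \cdot 0}}{3}\right) = \left(-2 + 1\right) \left(28 + 205 \frac{\sqrt{6 + 0}}{3}\right) = - (28 + 205 \frac{\sqrt{6}}{3}) = - (28 + \frac{205 \sqrt{6}}{3}) = -28 - \frac{205 \sqrt{6}}{3}$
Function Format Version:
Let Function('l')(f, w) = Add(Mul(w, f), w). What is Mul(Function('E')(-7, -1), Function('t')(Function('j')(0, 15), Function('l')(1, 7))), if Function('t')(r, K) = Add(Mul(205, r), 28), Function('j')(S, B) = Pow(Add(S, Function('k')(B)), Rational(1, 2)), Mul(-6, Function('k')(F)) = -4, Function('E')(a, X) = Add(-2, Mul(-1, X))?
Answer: Add(-28, Mul(Rational(-205, 3), Pow(6, Rational(1, 2)))) ≈ -195.38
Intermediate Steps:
Function('k')(F) = Rational(2, 3) (Function('k')(F) = Mul(Rational(-1, 6), -4) = Rational(2, 3))
Function('j')(S, B) = Pow(Add(Rational(2, 3), S), Rational(1, 2)) (Function('j')(S, B) = Pow(Add(S, Rational(2, 3)), Rational(1, 2)) = Pow(Add(Rational(2, 3), S), Rational(1, 2)))
Function('l')(f, w) = Add(w, Mul(f, w)) (Function('l')(f, w) = Add(Mul(f, w), w) = Add(w, Mul(f, w)))
Function('t')(r, K) = Add(28, Mul(205, r))
Mul(Function('E')(-7, -1), Function('t')(Function('j')(0, 15), Function('l')(1, 7))) = Mul(Add(-2, Mul(-1, -1)), Add(28, Mul(205, Mul(Rational(1, 3), Pow(Add(6, Mul(9, 0)), Rational(1, 2)))))) = Mul(Add(-2, 1), Add(28, Mul(205, Mul(Rational(1, 3), Pow(Add(6, 0), Rational(1, 2)))))) = Mul(-1, Add(28, Mul(205, Mul(Rational(1, 3), Pow(6, Rational(1, 2)))))) = Mul(-1, Add(28, Mul(Rational(205, 3), Pow(6, Rational(1, 2))))) = Add(-28, Mul(Rational(-205, 3), Pow(6, Rational(1, 2))))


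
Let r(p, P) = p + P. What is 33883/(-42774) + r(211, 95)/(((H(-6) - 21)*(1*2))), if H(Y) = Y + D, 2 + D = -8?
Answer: -7798093/1582638 ≈ -4.9273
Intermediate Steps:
D = -10 (D = -2 - 8 = -10)
H(Y) = -10 + Y (H(Y) = Y - 10 = -10 + Y)
r(p, P) = P + p
33883/(-42774) + r(211, 95)/(((H(-6) - 21)*(1*2))) = 33883/(-42774) + (95 + 211)/((((-10 - 6) - 21)*(1*2))) = 33883*(-1/42774) + 306/(((-16 - 21)*2)) = -33883/42774 + 306/((-37*2)) = -33883/42774 + 306/(-74) = -33883/42774 + 306*(-1/74) = -33883/42774 - 153/37 = -7798093/1582638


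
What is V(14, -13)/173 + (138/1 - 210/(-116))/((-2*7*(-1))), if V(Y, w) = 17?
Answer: 1416661/140476 ≈ 10.085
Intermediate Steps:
V(14, -13)/173 + (138/1 - 210/(-116))/((-2*7*(-1))) = 17/173 + (138/1 - 210/(-116))/((-2*7*(-1))) = 17*(1/173) + (138*1 - 210*(-1/116))/((-14*(-1))) = 17/173 + (138 + 105/58)/14 = 17/173 + (8109/58)*(1/14) = 17/173 + 8109/812 = 1416661/140476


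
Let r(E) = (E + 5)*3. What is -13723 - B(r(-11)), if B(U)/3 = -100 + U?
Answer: -13369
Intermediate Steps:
r(E) = 15 + 3*E (r(E) = (5 + E)*3 = 15 + 3*E)
B(U) = -300 + 3*U (B(U) = 3*(-100 + U) = -300 + 3*U)
-13723 - B(r(-11)) = -13723 - (-300 + 3*(15 + 3*(-11))) = -13723 - (-300 + 3*(15 - 33)) = -13723 - (-300 + 3*(-18)) = -13723 - (-300 - 54) = -13723 - 1*(-354) = -13723 + 354 = -13369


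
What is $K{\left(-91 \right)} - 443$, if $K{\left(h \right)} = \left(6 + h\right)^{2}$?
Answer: $6782$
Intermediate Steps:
$K{\left(-91 \right)} - 443 = \left(6 - 91\right)^{2} - 443 = \left(-85\right)^{2} - 443 = 7225 - 443 = 6782$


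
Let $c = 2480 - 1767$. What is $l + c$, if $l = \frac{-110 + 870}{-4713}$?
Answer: $\frac{3359609}{4713} \approx 712.84$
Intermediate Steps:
$l = - \frac{760}{4713}$ ($l = 760 \left(- \frac{1}{4713}\right) = - \frac{760}{4713} \approx -0.16126$)
$c = 713$
$l + c = - \frac{760}{4713} + 713 = \frac{3359609}{4713}$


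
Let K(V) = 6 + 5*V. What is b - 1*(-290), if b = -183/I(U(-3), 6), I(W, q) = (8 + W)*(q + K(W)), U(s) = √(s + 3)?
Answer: 9219/32 ≈ 288.09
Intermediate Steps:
U(s) = √(3 + s)
I(W, q) = (8 + W)*(6 + q + 5*W) (I(W, q) = (8 + W)*(q + (6 + 5*W)) = (8 + W)*(6 + q + 5*W))
b = -61/32 (b = -183/(48 + 5*(√(3 - 3))² + 8*6 + 46*√(3 - 3) + √(3 - 3)*6) = -183/(48 + 5*(√0)² + 48 + 46*√0 + √0*6) = -183/(48 + 5*0² + 48 + 46*0 + 0*6) = -183/(48 + 5*0 + 48 + 0 + 0) = -183/(48 + 0 + 48 + 0 + 0) = -183/96 = -183*1/96 = -61/32 ≈ -1.9063)
b - 1*(-290) = -61/32 - 1*(-290) = -61/32 + 290 = 9219/32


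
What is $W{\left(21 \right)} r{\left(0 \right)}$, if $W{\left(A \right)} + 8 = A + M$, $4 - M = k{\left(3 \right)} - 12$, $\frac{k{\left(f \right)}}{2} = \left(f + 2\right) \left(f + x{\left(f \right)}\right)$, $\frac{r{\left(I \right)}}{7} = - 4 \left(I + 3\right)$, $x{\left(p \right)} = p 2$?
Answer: $5124$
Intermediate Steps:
$x{\left(p \right)} = 2 p$
$r{\left(I \right)} = -84 - 28 I$ ($r{\left(I \right)} = 7 \left(- 4 \left(I + 3\right)\right) = 7 \left(- 4 \left(3 + I\right)\right) = 7 \left(-12 - 4 I\right) = -84 - 28 I$)
$k{\left(f \right)} = 6 f \left(2 + f\right)$ ($k{\left(f \right)} = 2 \left(f + 2\right) \left(f + 2 f\right) = 2 \left(2 + f\right) 3 f = 2 \cdot 3 f \left(2 + f\right) = 6 f \left(2 + f\right)$)
$M = -74$ ($M = 4 - \left(6 \cdot 3 \left(2 + 3\right) - 12\right) = 4 - \left(6 \cdot 3 \cdot 5 - 12\right) = 4 - \left(90 - 12\right) = 4 - 78 = -74$)
$W{\left(A \right)} = -82 + A$ ($W{\left(A \right)} = -8 + \left(A - 74\right) = -8 + \left(-74 + A\right) = -82 + A$)
$W{\left(21 \right)} r{\left(0 \right)} = \left(-82 + 21\right) \left(-84 - 0\right) = - 61 \left(-84 + 0\right) = \left(-61\right) \left(-84\right) = 5124$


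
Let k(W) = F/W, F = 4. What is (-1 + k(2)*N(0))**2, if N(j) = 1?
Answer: 1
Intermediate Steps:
k(W) = 4/W
(-1 + k(2)*N(0))**2 = (-1 + (4/2)*1)**2 = (-1 + (4*(1/2))*1)**2 = (-1 + 2*1)**2 = (-1 + 2)**2 = 1**2 = 1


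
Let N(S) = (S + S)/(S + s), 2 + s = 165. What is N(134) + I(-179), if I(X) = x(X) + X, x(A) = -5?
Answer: -54380/297 ≈ -183.10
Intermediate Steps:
s = 163 (s = -2 + 165 = 163)
I(X) = -5 + X
N(S) = 2*S/(163 + S) (N(S) = (S + S)/(S + 163) = (2*S)/(163 + S) = 2*S/(163 + S))
N(134) + I(-179) = 2*134/(163 + 134) + (-5 - 179) = 2*134/297 - 184 = 2*134*(1/297) - 184 = 268/297 - 184 = -54380/297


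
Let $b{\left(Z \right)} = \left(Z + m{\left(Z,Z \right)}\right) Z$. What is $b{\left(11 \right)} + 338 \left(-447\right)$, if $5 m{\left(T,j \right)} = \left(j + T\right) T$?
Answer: $- \frac{752163}{5} \approx -1.5043 \cdot 10^{5}$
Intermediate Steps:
$m{\left(T,j \right)} = \frac{T \left(T + j\right)}{5}$ ($m{\left(T,j \right)} = \frac{\left(j + T\right) T}{5} = \frac{\left(T + j\right) T}{5} = \frac{T \left(T + j\right)}{5}$)
$b{\left(Z \right)} = Z \left(Z + \frac{2 Z^{2}}{5}\right)$ ($b{\left(Z \right)} = \left(Z + \frac{Z \left(Z + Z\right)}{5}\right) Z = \left(Z + \frac{Z 2 Z}{5}\right) Z = \left(Z + \frac{2 Z^{2}}{5}\right) Z = Z \left(Z + \frac{2 Z^{2}}{5}\right)$)
$b{\left(11 \right)} + 338 \left(-447\right) = \frac{11^{2} \left(5 + 2 \cdot 11\right)}{5} + 338 \left(-447\right) = \frac{1}{5} \cdot 121 \left(5 + 22\right) - 151086 = \frac{1}{5} \cdot 121 \cdot 27 - 151086 = \frac{3267}{5} - 151086 = - \frac{752163}{5}$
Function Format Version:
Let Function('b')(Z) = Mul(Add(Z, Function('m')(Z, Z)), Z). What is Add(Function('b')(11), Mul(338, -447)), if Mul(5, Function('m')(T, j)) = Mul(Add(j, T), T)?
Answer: Rational(-752163, 5) ≈ -1.5043e+5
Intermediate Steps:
Function('m')(T, j) = Mul(Rational(1, 5), T, Add(T, j)) (Function('m')(T, j) = Mul(Rational(1, 5), Mul(Add(j, T), T)) = Mul(Rational(1, 5), Mul(Add(T, j), T)) = Mul(Rational(1, 5), Mul(T, Add(T, j))) = Mul(Rational(1, 5), T, Add(T, j)))
Function('b')(Z) = Mul(Z, Add(Z, Mul(Rational(2, 5), Pow(Z, 2)))) (Function('b')(Z) = Mul(Add(Z, Mul(Rational(1, 5), Z, Add(Z, Z))), Z) = Mul(Add(Z, Mul(Rational(1, 5), Z, Mul(2, Z))), Z) = Mul(Add(Z, Mul(Rational(2, 5), Pow(Z, 2))), Z) = Mul(Z, Add(Z, Mul(Rational(2, 5), Pow(Z, 2)))))
Add(Function('b')(11), Mul(338, -447)) = Add(Mul(Rational(1, 5), Pow(11, 2), Add(5, Mul(2, 11))), Mul(338, -447)) = Add(Mul(Rational(1, 5), 121, Add(5, 22)), -151086) = Add(Mul(Rational(1, 5), 121, 27), -151086) = Add(Rational(3267, 5), -151086) = Rational(-752163, 5)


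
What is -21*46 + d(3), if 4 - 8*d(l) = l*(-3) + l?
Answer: -3859/4 ≈ -964.75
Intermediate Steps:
d(l) = 1/2 + l/4 (d(l) = 1/2 - (l*(-3) + l)/8 = 1/2 - (-3*l + l)/8 = 1/2 - (-1)*l/4 = 1/2 + l/4)
-21*46 + d(3) = -21*46 + (1/2 + (1/4)*3) = -966 + (1/2 + 3/4) = -966 + 5/4 = -3859/4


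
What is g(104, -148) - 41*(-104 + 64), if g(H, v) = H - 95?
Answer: 1649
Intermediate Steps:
g(H, v) = -95 + H
g(104, -148) - 41*(-104 + 64) = (-95 + 104) - 41*(-104 + 64) = 9 - 41*(-40) = 9 + 1640 = 1649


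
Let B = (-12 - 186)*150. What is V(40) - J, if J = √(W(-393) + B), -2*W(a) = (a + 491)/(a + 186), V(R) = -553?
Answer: -553 - I*√141400573/69 ≈ -553.0 - 172.34*I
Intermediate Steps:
W(a) = -(491 + a)/(2*(186 + a)) (W(a) = -(a + 491)/(2*(a + 186)) = -(491 + a)/(2*(186 + a)))
B = -29700 (B = -198*150 = -29700)
J = I*√141400573/69 (J = √((-491 - 1*(-393))/(2*(186 - 393)) - 29700) = √((½)*(-491 + 393)/(-207) - 29700) = √((½)*(-1/207)*(-98) - 29700) = √(49/207 - 29700) = √(-6147851/207) = I*√141400573/69 ≈ 172.34*I)
V(40) - J = -553 - I*√141400573/69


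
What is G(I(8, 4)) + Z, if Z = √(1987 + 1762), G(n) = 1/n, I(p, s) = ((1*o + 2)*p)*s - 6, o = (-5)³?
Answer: -1/3942 + √3749 ≈ 61.229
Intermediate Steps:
o = -125
I(p, s) = -6 - 123*p*s (I(p, s) = ((1*(-125) + 2)*p)*s - 6 = ((-125 + 2)*p)*s - 6 = (-123*p)*s - 6 = -123*p*s - 6 = -6 - 123*p*s)
Z = √3749 ≈ 61.229
G(I(8, 4)) + Z = 1/(-6 - 123*8*4) + √3749 = 1/(-6 - 3936) + √3749 = 1/(-3942) + √3749 = -1/3942 + √3749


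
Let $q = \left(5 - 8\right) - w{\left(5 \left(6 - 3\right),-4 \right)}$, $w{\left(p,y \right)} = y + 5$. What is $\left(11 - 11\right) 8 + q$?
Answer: $-4$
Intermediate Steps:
$w{\left(p,y \right)} = 5 + y$
$q = -4$ ($q = \left(5 - 8\right) - \left(5 - 4\right) = -3 - 1 = -4$)
$\left(11 - 11\right) 8 + q = \left(11 - 11\right) 8 - 4 = 0 \cdot 8 - 4 = 0 - 4 = -4$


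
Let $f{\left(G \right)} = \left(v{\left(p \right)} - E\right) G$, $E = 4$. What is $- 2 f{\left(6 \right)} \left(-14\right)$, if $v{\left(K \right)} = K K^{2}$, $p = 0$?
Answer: $-672$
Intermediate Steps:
$v{\left(K \right)} = K^{3}$
$f{\left(G \right)} = - 4 G$ ($f{\left(G \right)} = \left(0^{3} - 4\right) G = \left(0 - 4\right) G = - 4 G$)
$- 2 f{\left(6 \right)} \left(-14\right) = - 2 \left(\left(-4\right) 6\right) \left(-14\right) = \left(-2\right) \left(-24\right) \left(-14\right) = 48 \left(-14\right) = -672$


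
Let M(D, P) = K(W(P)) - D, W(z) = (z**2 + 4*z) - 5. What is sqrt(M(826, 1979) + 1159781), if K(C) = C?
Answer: sqrt(5083307) ≈ 2254.6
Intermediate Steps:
W(z) = -5 + z**2 + 4*z
M(D, P) = -5 + P**2 - D + 4*P (M(D, P) = (-5 + P**2 + 4*P) - D = -5 + P**2 - D + 4*P)
sqrt(M(826, 1979) + 1159781) = sqrt((-5 + 1979**2 - 1*826 + 4*1979) + 1159781) = sqrt((-5 + 3916441 - 826 + 7916) + 1159781) = sqrt(3923526 + 1159781) = sqrt(5083307)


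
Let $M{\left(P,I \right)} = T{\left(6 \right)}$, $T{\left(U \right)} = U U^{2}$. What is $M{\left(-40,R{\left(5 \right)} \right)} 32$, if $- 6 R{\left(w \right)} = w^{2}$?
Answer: $6912$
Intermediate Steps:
$T{\left(U \right)} = U^{3}$
$R{\left(w \right)} = - \frac{w^{2}}{6}$
$M{\left(P,I \right)} = 216$ ($M{\left(P,I \right)} = 6^{3} = 216$)
$M{\left(-40,R{\left(5 \right)} \right)} 32 = 216 \cdot 32 = 6912$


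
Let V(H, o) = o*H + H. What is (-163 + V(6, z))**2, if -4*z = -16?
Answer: 17689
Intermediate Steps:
z = 4 (z = -1/4*(-16) = 4)
V(H, o) = H + H*o (V(H, o) = H*o + H = H + H*o)
(-163 + V(6, z))**2 = (-163 + 6*(1 + 4))**2 = (-163 + 6*5)**2 = (-163 + 30)**2 = (-133)**2 = 17689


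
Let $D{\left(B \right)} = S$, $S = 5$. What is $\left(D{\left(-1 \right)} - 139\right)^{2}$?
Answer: $17956$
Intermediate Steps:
$D{\left(B \right)} = 5$
$\left(D{\left(-1 \right)} - 139\right)^{2} = \left(5 - 139\right)^{2} = \left(-134\right)^{2} = 17956$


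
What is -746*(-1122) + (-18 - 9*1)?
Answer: 836985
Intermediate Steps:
-746*(-1122) + (-18 - 9*1) = 837012 + (-18 - 9) = 837012 - 27 = 836985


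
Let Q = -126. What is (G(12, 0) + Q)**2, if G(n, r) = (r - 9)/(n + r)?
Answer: 257049/16 ≈ 16066.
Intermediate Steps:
G(n, r) = (-9 + r)/(n + r)
(G(12, 0) + Q)**2 = ((-9 + 0)/(12 + 0) - 126)**2 = (-9/12 - 126)**2 = ((1/12)*(-9) - 126)**2 = (-3/4 - 126)**2 = (-507/4)**2 = 257049/16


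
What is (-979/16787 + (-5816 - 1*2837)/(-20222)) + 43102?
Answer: 14631819767401/339466714 ≈ 43102.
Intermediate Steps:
(-979/16787 + (-5816 - 1*2837)/(-20222)) + 43102 = (-979*1/16787 + (-5816 - 2837)*(-1/20222)) + 43102 = (-979/16787 - 8653*(-1/20222)) + 43102 = (-979/16787 + 8653/20222) + 43102 = 125460573/339466714 + 43102 = 14631819767401/339466714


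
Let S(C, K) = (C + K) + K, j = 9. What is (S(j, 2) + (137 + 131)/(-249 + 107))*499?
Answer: 393711/71 ≈ 5545.2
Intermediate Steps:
S(C, K) = C + 2*K
(S(j, 2) + (137 + 131)/(-249 + 107))*499 = ((9 + 2*2) + (137 + 131)/(-249 + 107))*499 = ((9 + 4) + 268/(-142))*499 = (13 + 268*(-1/142))*499 = (13 - 134/71)*499 = (789/71)*499 = 393711/71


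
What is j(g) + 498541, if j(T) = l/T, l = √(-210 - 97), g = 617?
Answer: 498541 + I*√307/617 ≈ 4.9854e+5 + 0.028398*I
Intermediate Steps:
l = I*√307 (l = √(-307) = I*√307 ≈ 17.521*I)
j(T) = I*√307/T (j(T) = (I*√307)/T = I*√307/T)
j(g) + 498541 = I*√307/617 + 498541 = 498541 + I*√307/617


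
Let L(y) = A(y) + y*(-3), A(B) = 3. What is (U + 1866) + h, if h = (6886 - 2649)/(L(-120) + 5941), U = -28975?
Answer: -170890899/6304 ≈ -27108.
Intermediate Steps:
L(y) = 3 - 3*y (L(y) = 3 + y*(-3) = 3 - 3*y)
h = 4237/6304 (h = (6886 - 2649)/((3 - 3*(-120)) + 5941) = 4237/((3 + 360) + 5941) = 4237/(363 + 5941) = 4237/6304 ≈ 0.67211)
(U + 1866) + h = (-28975 + 1866) + 4237/6304 = -27109 + 4237/6304 = -170890899/6304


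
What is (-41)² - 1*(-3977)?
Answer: 5658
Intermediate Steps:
(-41)² - 1*(-3977) = 1681 + 3977 = 5658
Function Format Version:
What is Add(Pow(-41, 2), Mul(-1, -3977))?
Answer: 5658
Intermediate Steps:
Add(Pow(-41, 2), Mul(-1, -3977)) = Add(1681, 3977) = 5658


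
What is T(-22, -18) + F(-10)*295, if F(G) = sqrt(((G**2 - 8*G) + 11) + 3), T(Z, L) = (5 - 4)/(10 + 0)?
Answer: 1/10 + 295*sqrt(194) ≈ 4109.0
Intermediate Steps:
T(Z, L) = 1/10
F(G) = sqrt(14 + G**2 - 8*G) (F(G) = sqrt((11 + G**2 - 8*G) + 3) = sqrt(14 + G**2 - 8*G))
T(-22, -18) + F(-10)*295 = 1/10 + sqrt(14 + (-10)**2 - 8*(-10))*295 = 1/10 + sqrt(14 + 100 + 80)*295 = 1/10 + sqrt(194)*295 = 1/10 + 295*sqrt(194)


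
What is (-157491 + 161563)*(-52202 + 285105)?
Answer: 948381016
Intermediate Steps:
(-157491 + 161563)*(-52202 + 285105) = 4072*232903 = 948381016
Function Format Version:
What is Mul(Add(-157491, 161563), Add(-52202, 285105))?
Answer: 948381016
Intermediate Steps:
Mul(Add(-157491, 161563), Add(-52202, 285105)) = Mul(4072, 232903) = 948381016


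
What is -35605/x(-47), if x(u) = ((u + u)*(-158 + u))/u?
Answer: 7121/82 ≈ 86.841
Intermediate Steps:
x(u) = -316 + 2*u (x(u) = ((2*u)*(-158 + u))/u = (2*u*(-158 + u))/u = -316 + 2*u)
-35605/x(-47) = -35605/(-316 + 2*(-47)) = -35605/(-316 - 94) = -35605/(-410) = -35605*(-1/410) = 7121/82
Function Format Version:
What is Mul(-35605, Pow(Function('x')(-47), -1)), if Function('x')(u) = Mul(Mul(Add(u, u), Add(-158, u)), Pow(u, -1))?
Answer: Rational(7121, 82) ≈ 86.841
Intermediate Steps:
Function('x')(u) = Add(-316, Mul(2, u)) (Function('x')(u) = Mul(Mul(Mul(2, u), Add(-158, u)), Pow(u, -1)) = Mul(Mul(2, u, Add(-158, u)), Pow(u, -1)) = Add(-316, Mul(2, u)))
Mul(-35605, Pow(Function('x')(-47), -1)) = Mul(-35605, Pow(Add(-316, Mul(2, -47)), -1)) = Mul(-35605, Pow(Add(-316, -94), -1)) = Mul(-35605, Pow(-410, -1)) = Mul(-35605, Rational(-1, 410)) = Rational(7121, 82)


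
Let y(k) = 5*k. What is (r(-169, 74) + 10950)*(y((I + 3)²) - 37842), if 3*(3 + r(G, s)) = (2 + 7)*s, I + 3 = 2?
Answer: -422433918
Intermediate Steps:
I = -1 (I = -3 + 2 = -1)
r(G, s) = -3 + 3*s (r(G, s) = -3 + ((2 + 7)*s)/3 = -3 + (9*s)/3 = -3 + 3*s)
(r(-169, 74) + 10950)*(y((I + 3)²) - 37842) = ((-3 + 3*74) + 10950)*(5*(-1 + 3)² - 37842) = ((-3 + 222) + 10950)*(5*2² - 37842) = (219 + 10950)*(5*4 - 37842) = 11169*(20 - 37842) = 11169*(-37822) = -422433918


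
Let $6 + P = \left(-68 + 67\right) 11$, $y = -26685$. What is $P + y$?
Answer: $-26702$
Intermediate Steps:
$P = -17$ ($P = -6 + \left(-68 + 67\right) 11 = -6 - 11 = -17$)
$P + y = -17 - 26685 = -26702$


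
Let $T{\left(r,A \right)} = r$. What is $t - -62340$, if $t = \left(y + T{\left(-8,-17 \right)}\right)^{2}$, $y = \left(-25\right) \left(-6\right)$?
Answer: $82504$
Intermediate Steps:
$y = 150$
$t = 20164$ ($t = \left(150 - 8\right)^{2} = 142^{2} = 20164$)
$t - -62340 = 20164 - -62340 = 20164 + 62340 = 82504$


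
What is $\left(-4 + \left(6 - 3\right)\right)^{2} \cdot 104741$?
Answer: $104741$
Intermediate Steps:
$\left(-4 + \left(6 - 3\right)\right)^{2} \cdot 104741 = \left(-4 + 3\right)^{2} \cdot 104741 = \left(-1\right)^{2} \cdot 104741 = 1 \cdot 104741 = 104741$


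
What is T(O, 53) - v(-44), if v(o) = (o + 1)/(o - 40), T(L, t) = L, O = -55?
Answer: -4663/84 ≈ -55.512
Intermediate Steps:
v(o) = (1 + o)/(-40 + o)
T(O, 53) - v(-44) = -55 - (1 - 44)/(-40 - 44) = -55 - (-43)/(-84) = -55 - (-1)*(-43)/84 = -55 - 1*43/84 = -55 - 43/84 = -4663/84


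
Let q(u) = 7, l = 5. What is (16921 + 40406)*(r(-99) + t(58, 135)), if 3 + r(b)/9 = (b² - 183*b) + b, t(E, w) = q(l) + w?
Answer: 14359610922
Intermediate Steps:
t(E, w) = 7 + w
r(b) = -27 - 1638*b + 9*b² (r(b) = -27 + 9*((b² - 183*b) + b) = -27 + 9*(b² - 182*b) = -27 + (-1638*b + 9*b²) = -27 - 1638*b + 9*b²)
(16921 + 40406)*(r(-99) + t(58, 135)) = (16921 + 40406)*((-27 - 1638*(-99) + 9*(-99)²) + (7 + 135)) = 57327*((-27 + 162162 + 9*9801) + 142) = 57327*((-27 + 162162 + 88209) + 142) = 57327*(250344 + 142) = 57327*250486 = 14359610922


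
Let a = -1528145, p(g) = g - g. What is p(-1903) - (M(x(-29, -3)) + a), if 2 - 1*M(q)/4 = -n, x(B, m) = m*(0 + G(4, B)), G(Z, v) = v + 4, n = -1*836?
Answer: 1531481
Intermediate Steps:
n = -836
G(Z, v) = 4 + v
p(g) = 0
x(B, m) = m*(4 + B) (x(B, m) = m*(0 + (4 + B)) = m*(4 + B))
M(q) = -3336 (M(q) = 8 - (-4)*(-836) = 8 - 4*836 = 8 - 3344 = -3336)
p(-1903) - (M(x(-29, -3)) + a) = 0 - (-3336 - 1528145) = 0 - 1*(-1531481) = 0 + 1531481 = 1531481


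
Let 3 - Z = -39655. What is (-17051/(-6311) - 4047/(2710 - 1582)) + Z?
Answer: 94103793525/2372936 ≈ 39657.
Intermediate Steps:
Z = 39658 (Z = 3 - 1*(-39655) = 3 + 39655 = 39658)
(-17051/(-6311) - 4047/(2710 - 1582)) + Z = (-17051/(-6311) - 4047/(2710 - 1582)) + 39658 = (-17051*(-1/6311) - 4047/1128) + 39658 = (17051/6311 - 4047*1/1128) + 39658 = (17051/6311 - 1349/376) + 39658 = -2102363/2372936 + 39658 = 94103793525/2372936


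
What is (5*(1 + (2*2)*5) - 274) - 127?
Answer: -296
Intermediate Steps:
(5*(1 + (2*2)*5) - 274) - 127 = (5*(1 + 4*5) - 274) - 127 = (5*(1 + 20) - 274) - 127 = (5*21 - 274) - 127 = (105 - 274) - 127 = -169 - 127 = -296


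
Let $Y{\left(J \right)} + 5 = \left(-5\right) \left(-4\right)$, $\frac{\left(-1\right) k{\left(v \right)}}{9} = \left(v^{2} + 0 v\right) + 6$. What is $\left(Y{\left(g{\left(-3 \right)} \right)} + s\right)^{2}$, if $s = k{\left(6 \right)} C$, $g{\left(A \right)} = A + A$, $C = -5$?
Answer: $3629025$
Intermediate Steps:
$k{\left(v \right)} = -54 - 9 v^{2}$ ($k{\left(v \right)} = - 9 \left(\left(v^{2} + 0 v\right) + 6\right) = - 9 \left(\left(v^{2} + 0\right) + 6\right) = - 9 \left(v^{2} + 6\right) = - 9 \left(6 + v^{2}\right) = -54 - 9 v^{2}$)
$g{\left(A \right)} = 2 A$
$s = 1890$ ($s = \left(-54 - 9 \cdot 6^{2}\right) \left(-5\right) = \left(-54 - 324\right) \left(-5\right) = \left(-378\right) \left(-5\right) = 1890$)
$Y{\left(J \right)} = 15$ ($Y{\left(J \right)} = -5 - -20 = -5 + 20 = 15$)
$\left(Y{\left(g{\left(-3 \right)} \right)} + s\right)^{2} = \left(15 + 1890\right)^{2} = 1905^{2} = 3629025$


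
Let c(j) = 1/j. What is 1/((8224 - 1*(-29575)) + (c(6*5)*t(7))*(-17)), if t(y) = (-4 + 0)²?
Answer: 15/566849 ≈ 2.6462e-5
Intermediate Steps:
t(y) = 16 (t(y) = (-4)² = 16)
1/((8224 - 1*(-29575)) + (c(6*5)*t(7))*(-17)) = 1/((8224 - 1*(-29575)) + (16/(6*5))*(-17)) = 1/((8224 + 29575) + (16/30)*(-17)) = 1/(37799 + ((1/30)*16)*(-17)) = 1/(37799 + (8/15)*(-17)) = 1/(37799 - 136/15) = 1/(566849/15) = 15/566849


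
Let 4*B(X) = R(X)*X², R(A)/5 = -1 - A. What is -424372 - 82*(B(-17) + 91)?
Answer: -905794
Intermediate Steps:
R(A) = -5 - 5*A (R(A) = 5*(-1 - A) = -5 - 5*A)
B(X) = X²*(-5 - 5*X)/4 (B(X) = ((-5 - 5*X)*X²)/4 = (X²*(-5 - 5*X))/4 = X²*(-5 - 5*X)/4)
-424372 - 82*(B(-17) + 91) = -424372 - 82*((5/4)*(-17)²*(-1 - 1*(-17)) + 91) = -424372 - 82*((5/4)*289*(-1 + 17) + 91) = -424372 - 82*((5/4)*289*16 + 91) = -424372 - 82*(5780 + 91) = -424372 - 82*5871 = -424372 - 1*481422 = -424372 - 481422 = -905794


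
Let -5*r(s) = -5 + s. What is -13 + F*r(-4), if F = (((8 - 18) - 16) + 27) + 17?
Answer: 97/5 ≈ 19.400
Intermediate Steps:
r(s) = 1 - s/5 (r(s) = -(-5 + s)/5 = 1 - s/5)
F = 18 (F = ((-10 - 16) + 27) + 17 = (-26 + 27) + 17 = 1 + 17 = 18)
-13 + F*r(-4) = -13 + 18*(1 - ⅕*(-4)) = -13 + 18*(1 + ⅘) = -13 + 18*(9/5) = -13 + 162/5 = 97/5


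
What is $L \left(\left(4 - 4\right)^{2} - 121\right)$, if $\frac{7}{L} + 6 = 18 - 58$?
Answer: $\frac{847}{46} \approx 18.413$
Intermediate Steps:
$L = - \frac{7}{46}$ ($L = \frac{7}{-6 + \left(18 - 58\right)} = \frac{7}{-6 - 40} = \frac{7}{-46} = 7 \left(- \frac{1}{46}\right) = - \frac{7}{46} \approx -0.15217$)
$L \left(\left(4 - 4\right)^{2} - 121\right) = - \frac{7 \left(\left(4 - 4\right)^{2} - 121\right)}{46} = - \frac{7 \left(0^{2} - 121\right)}{46} = - \frac{7 \left(0 - 121\right)}{46} = \left(- \frac{7}{46}\right) \left(-121\right) = \frac{847}{46}$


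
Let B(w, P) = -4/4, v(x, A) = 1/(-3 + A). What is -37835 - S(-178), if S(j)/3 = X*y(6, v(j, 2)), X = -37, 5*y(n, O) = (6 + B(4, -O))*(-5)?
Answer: -38390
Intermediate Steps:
B(w, P) = -1 (B(w, P) = -4*1/4 = -1)
y(n, O) = -5 (y(n, O) = ((6 - 1)*(-5))/5 = (5*(-5))/5 = (1/5)*(-25) = -5)
S(j) = 555 (S(j) = 3*(-37*(-5)) = 3*185 = 555)
-37835 - S(-178) = -37835 - 1*555 = -37835 - 555 = -38390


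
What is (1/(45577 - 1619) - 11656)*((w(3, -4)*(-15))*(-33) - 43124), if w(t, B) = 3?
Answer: 21334759598633/43958 ≈ 4.8534e+8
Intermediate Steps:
(1/(45577 - 1619) - 11656)*((w(3, -4)*(-15))*(-33) - 43124) = (1/(45577 - 1619) - 11656)*((3*(-15))*(-33) - 43124) = (1/43958 - 11656)*(-45*(-33) - 43124) = (1/43958 - 11656)*(1485 - 43124) = -512374447/43958*(-41639) = 21334759598633/43958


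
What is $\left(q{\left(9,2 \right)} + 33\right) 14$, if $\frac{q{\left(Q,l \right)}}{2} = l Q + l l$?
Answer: $1078$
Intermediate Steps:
$q{\left(Q,l \right)} = 2 l^{2} + 2 Q l$ ($q{\left(Q,l \right)} = 2 \left(l Q + l l\right) = 2 \left(Q l + l^{2}\right) = 2 \left(l^{2} + Q l\right) = 2 l^{2} + 2 Q l$)
$\left(q{\left(9,2 \right)} + 33\right) 14 = \left(2 \cdot 2 \left(9 + 2\right) + 33\right) 14 = \left(2 \cdot 2 \cdot 11 + 33\right) 14 = \left(44 + 33\right) 14 = 77 \cdot 14 = 1078$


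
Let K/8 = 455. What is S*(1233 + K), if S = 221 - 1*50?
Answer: 833283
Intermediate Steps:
K = 3640 (K = 8*455 = 3640)
S = 171 (S = 221 - 50 = 171)
S*(1233 + K) = 171*(1233 + 3640) = 171*4873 = 833283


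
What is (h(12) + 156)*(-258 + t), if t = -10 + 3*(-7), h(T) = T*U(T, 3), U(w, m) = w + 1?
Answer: -90168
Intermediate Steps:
U(w, m) = 1 + w
h(T) = T*(1 + T)
t = -31 (t = -10 - 21 = -31)
(h(12) + 156)*(-258 + t) = (12*(1 + 12) + 156)*(-258 - 31) = (12*13 + 156)*(-289) = (156 + 156)*(-289) = 312*(-289) = -90168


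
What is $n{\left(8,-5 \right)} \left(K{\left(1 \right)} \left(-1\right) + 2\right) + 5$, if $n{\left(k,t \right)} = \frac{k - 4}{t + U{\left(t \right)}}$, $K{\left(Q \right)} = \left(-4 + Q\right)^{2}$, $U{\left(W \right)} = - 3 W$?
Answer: $\frac{11}{5} \approx 2.2$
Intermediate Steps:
$n{\left(k,t \right)} = - \frac{-4 + k}{2 t}$ ($n{\left(k,t \right)} = \frac{k - 4}{t - 3 t} = \frac{-4 + k}{\left(-2\right) t} = \left(-4 + k\right) \left(- \frac{1}{2 t}\right) = - \frac{-4 + k}{2 t}$)
$n{\left(8,-5 \right)} \left(K{\left(1 \right)} \left(-1\right) + 2\right) + 5 = \frac{4 - 8}{2 \left(-5\right)} \left(\left(-4 + 1\right)^{2} \left(-1\right) + 2\right) + 5 = \frac{1}{2} \left(- \frac{1}{5}\right) \left(4 - 8\right) \left(\left(-3\right)^{2} \left(-1\right) + 2\right) + 5 = \frac{1}{2} \left(- \frac{1}{5}\right) \left(-4\right) \left(9 \left(-1\right) + 2\right) + 5 = \frac{2 \left(-9 + 2\right)}{5} + 5 = \frac{2}{5} \left(-7\right) + 5 = - \frac{14}{5} + 5 = \frac{11}{5}$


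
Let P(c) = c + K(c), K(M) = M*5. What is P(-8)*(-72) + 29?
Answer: 3485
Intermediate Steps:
K(M) = 5*M
P(c) = 6*c (P(c) = c + 5*c = 6*c)
P(-8)*(-72) + 29 = (6*(-8))*(-72) + 29 = -48*(-72) + 29 = 3456 + 29 = 3485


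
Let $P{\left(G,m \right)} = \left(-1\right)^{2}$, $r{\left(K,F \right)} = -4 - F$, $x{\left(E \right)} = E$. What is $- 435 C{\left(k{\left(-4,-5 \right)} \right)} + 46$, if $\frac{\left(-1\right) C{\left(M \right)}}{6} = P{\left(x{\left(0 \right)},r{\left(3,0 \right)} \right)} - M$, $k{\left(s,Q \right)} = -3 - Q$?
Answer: $-2564$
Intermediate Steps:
$P{\left(G,m \right)} = 1$
$C{\left(M \right)} = -6 + 6 M$ ($C{\left(M \right)} = - 6 \left(1 - M\right) = -6 + 6 M$)
$- 435 C{\left(k{\left(-4,-5 \right)} \right)} + 46 = - 435 \left(-6 + 6 \left(-3 - -5\right)\right) + 46 = - 435 \left(-6 + 6 \left(-3 + 5\right)\right) + 46 = - 435 \left(-6 + 6 \cdot 2\right) + 46 = - 435 \left(-6 + 12\right) + 46 = \left(-435\right) 6 + 46 = -2610 + 46 = -2564$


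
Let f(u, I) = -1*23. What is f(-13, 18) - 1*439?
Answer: -462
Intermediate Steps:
f(u, I) = -23
f(-13, 18) - 1*439 = -23 - 1*439 = -23 - 439 = -462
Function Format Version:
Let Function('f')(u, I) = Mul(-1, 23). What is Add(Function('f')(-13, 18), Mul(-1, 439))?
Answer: -462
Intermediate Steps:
Function('f')(u, I) = -23
Add(Function('f')(-13, 18), Mul(-1, 439)) = Add(-23, Mul(-1, 439)) = Add(-23, -439) = -462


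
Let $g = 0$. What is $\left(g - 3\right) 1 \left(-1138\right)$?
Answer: $3414$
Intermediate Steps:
$\left(g - 3\right) 1 \left(-1138\right) = \left(0 - 3\right) 1 \left(-1138\right) = \left(-3\right) 1 \left(-1138\right) = \left(-3\right) \left(-1138\right) = 3414$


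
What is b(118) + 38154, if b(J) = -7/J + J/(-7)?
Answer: 31501231/826 ≈ 38137.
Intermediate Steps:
b(J) = -7/J - J/7 (b(J) = -7/J + J*(-⅐) = -7/J - J/7)
b(118) + 38154 = (-7/118 - ⅐*118) + 38154 = (-7*1/118 - 118/7) + 38154 = (-7/118 - 118/7) + 38154 = -13973/826 + 38154 = 31501231/826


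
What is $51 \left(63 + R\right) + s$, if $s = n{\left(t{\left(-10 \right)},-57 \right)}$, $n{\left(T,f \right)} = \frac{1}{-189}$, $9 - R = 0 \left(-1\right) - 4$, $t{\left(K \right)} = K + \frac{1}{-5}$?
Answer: $\frac{732563}{189} \approx 3876.0$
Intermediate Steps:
$t{\left(K \right)} = - \frac{1}{5} + K$ ($t{\left(K \right)} = K - \frac{1}{5} = - \frac{1}{5} + K$)
$R = 13$ ($R = 9 - \left(0 \left(-1\right) - 4\right) = 9 - \left(0 - 4\right) = 9 - -4 = 9 + 4 = 13$)
$n{\left(T,f \right)} = - \frac{1}{189}$
$s = - \frac{1}{189} \approx -0.005291$
$51 \left(63 + R\right) + s = 51 \left(63 + 13\right) - \frac{1}{189} = 51 \cdot 76 - \frac{1}{189} = 3876 - \frac{1}{189} = \frac{732563}{189}$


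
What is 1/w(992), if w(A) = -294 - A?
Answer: -1/1286 ≈ -0.00077760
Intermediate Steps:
1/w(992) = 1/(-294 - 1*992) = 1/(-294 - 992) = 1/(-1286) = -1/1286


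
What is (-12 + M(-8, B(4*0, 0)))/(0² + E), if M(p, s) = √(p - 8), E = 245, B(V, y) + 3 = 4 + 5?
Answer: -12/245 + 4*I/245 ≈ -0.04898 + 0.016327*I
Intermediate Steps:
B(V, y) = 6 (B(V, y) = -3 + (4 + 5) = -3 + 9 = 6)
M(p, s) = √(-8 + p)
(-12 + M(-8, B(4*0, 0)))/(0² + E) = (-12 + √(-8 - 8))/(0² + 245) = (-12 + √(-16))/(0 + 245) = (-12 + 4*I)/245 = (-12 + 4*I)*(1/245) = -12/245 + 4*I/245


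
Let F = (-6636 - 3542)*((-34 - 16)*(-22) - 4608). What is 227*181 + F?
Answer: 35745511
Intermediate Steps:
F = 35704424 (F = -10178*(-50*(-22) - 4608) = -10178*(1100 - 4608) = -10178*(-3508) = 35704424)
227*181 + F = 227*181 + 35704424 = 41087 + 35704424 = 35745511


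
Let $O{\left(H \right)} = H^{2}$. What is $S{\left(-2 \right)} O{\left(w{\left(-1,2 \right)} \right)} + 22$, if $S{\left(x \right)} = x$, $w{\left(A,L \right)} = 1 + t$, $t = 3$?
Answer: $-10$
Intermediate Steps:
$w{\left(A,L \right)} = 4$ ($w{\left(A,L \right)} = 1 + 3 = 4$)
$S{\left(-2 \right)} O{\left(w{\left(-1,2 \right)} \right)} + 22 = - 2 \cdot 4^{2} + 22 = \left(-2\right) 16 + 22 = -32 + 22 = -10$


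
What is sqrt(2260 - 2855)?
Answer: I*sqrt(595) ≈ 24.393*I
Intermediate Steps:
sqrt(2260 - 2855) = sqrt(-595) = I*sqrt(595)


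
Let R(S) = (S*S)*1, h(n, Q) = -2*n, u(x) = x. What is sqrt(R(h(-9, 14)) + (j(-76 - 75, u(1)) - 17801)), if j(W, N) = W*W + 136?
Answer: 2*sqrt(1365) ≈ 73.892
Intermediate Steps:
R(S) = S**2 (R(S) = S**2*1 = S**2)
j(W, N) = 136 + W**2 (j(W, N) = W**2 + 136 = 136 + W**2)
sqrt(R(h(-9, 14)) + (j(-76 - 75, u(1)) - 17801)) = sqrt((-2*(-9))**2 + ((136 + (-76 - 75)**2) - 17801)) = sqrt(18**2 + ((136 + (-151)**2) - 17801)) = sqrt(324 + ((136 + 22801) - 17801)) = sqrt(324 + (22937 - 17801)) = sqrt(324 + 5136) = sqrt(5460) = 2*sqrt(1365)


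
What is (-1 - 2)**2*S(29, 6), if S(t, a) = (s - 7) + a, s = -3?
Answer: -36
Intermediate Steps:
S(t, a) = -10 + a (S(t, a) = (-3 - 7) + a = -10 + a)
(-1 - 2)**2*S(29, 6) = (-1 - 2)**2*(-10 + 6) = (-3)**2*(-4) = 9*(-4) = -36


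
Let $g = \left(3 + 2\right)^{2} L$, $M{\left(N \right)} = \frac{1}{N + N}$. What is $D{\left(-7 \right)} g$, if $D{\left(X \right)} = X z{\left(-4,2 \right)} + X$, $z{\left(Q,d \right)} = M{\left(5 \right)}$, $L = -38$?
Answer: $7315$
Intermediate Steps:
$M{\left(N \right)} = \frac{1}{2 N}$
$z{\left(Q,d \right)} = \frac{1}{10}$ ($z{\left(Q,d \right)} = \frac{1}{2 \cdot 5} = \frac{1}{2} \cdot \frac{1}{5} = \frac{1}{10}$)
$D{\left(X \right)} = \frac{11 X}{10}$ ($D{\left(X \right)} = X \frac{1}{10} + X = \frac{X}{10} + X = \frac{11 X}{10}$)
$g = -950$ ($g = \left(3 + 2\right)^{2} \left(-38\right) = 5^{2} \left(-38\right) = 25 \left(-38\right) = -950$)
$D{\left(-7 \right)} g = \frac{11}{10} \left(-7\right) \left(-950\right) = \left(- \frac{77}{10}\right) \left(-950\right) = 7315$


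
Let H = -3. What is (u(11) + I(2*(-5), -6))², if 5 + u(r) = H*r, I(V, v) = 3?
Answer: 1225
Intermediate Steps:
u(r) = -5 - 3*r
(u(11) + I(2*(-5), -6))² = ((-5 - 3*11) + 3)² = ((-5 - 33) + 3)² = (-38 + 3)² = (-35)² = 1225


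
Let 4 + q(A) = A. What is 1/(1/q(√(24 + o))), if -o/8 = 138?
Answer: -4 + 6*I*√30 ≈ -4.0 + 32.863*I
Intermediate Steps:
o = -1104 (o = -8*138 = -1104)
q(A) = -4 + A
1/(1/q(√(24 + o))) = 1/(1/(-4 + √(24 - 1104))) = 1/(1/(-4 + √(-1080))) = 1/(1/(-4 + 6*I*√30)) = -4 + 6*I*√30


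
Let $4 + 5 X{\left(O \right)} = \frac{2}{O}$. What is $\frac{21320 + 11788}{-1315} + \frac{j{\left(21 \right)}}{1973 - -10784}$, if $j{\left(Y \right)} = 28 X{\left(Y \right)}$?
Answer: $- \frac{1267162532}{50326365} \approx -25.179$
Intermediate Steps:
$X{\left(O \right)} = - \frac{4}{5} + \frac{2}{5 O}$ ($X{\left(O \right)} = - \frac{4}{5} + \frac{2 \frac{1}{O}}{5} = - \frac{4}{5} + \frac{2}{5 O}$)
$j{\left(Y \right)} = \frac{56 \left(1 - 2 Y\right)}{5 Y}$ ($j{\left(Y \right)} = 28 \frac{2 \left(1 - 2 Y\right)}{5 Y} = \frac{56 \left(1 - 2 Y\right)}{5 Y}$)
$\frac{21320 + 11788}{-1315} + \frac{j{\left(21 \right)}}{1973 - -10784} = \frac{21320 + 11788}{-1315} + \frac{\frac{56}{5} \cdot \frac{1}{21} \left(1 - 42\right)}{1973 - -10784} = 33108 \left(- \frac{1}{1315}\right) + \frac{\frac{56}{5} \cdot \frac{1}{21} \left(1 - 42\right)}{1973 + 10784} = - \frac{33108}{1315} + \frac{\frac{56}{5} \cdot \frac{1}{21} \left(-41\right)}{12757} = - \frac{33108}{1315} - \frac{328}{191355} = - \frac{1267162532}{50326365}$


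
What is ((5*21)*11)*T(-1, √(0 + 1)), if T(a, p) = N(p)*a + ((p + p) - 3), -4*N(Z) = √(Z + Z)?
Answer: -1155 + 1155*√2/4 ≈ -746.65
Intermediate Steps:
N(Z) = -√2*√Z/4 (N(Z) = -√(Z + Z)/4 = -√2*√Z/4)
T(a, p) = -3 + 2*p - a*√2*√p/4 (T(a, p) = (-√2*√p/4)*a + ((p + p) - 3) = -a*√2*√p/4 + (2*p - 3) = -a*√2*√p/4 + (-3 + 2*p) = -3 + 2*p - a*√2*√p/4)
((5*21)*11)*T(-1, √(0 + 1)) = ((5*21)*11)*(-3 + 2*√(0 + 1) - ¼*(-1)*√2*√(√(0 + 1))) = (105*11)*(-3 + 2*√1 - ¼*(-1)*√2*√(√1)) = 1155*(-3 + 2*1 - ¼*(-1)*√2*√1) = 1155*(-3 + 2 - ¼*(-1)*√2*1) = 1155*(-3 + 2 + √2/4) = 1155*(-1 + √2/4) = -1155 + 1155*√2/4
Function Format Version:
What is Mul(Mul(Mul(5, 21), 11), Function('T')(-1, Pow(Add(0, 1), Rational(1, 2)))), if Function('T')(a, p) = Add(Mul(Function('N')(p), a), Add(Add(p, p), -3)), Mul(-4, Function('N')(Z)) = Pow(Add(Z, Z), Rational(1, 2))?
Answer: Add(-1155, Mul(Rational(1155, 4), Pow(2, Rational(1, 2)))) ≈ -746.65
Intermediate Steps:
Function('N')(Z) = Mul(Rational(-1, 4), Pow(2, Rational(1, 2)), Pow(Z, Rational(1, 2))) (Function('N')(Z) = Mul(Rational(-1, 4), Pow(Add(Z, Z), Rational(1, 2))) = Mul(Rational(-1, 4), Pow(Mul(2, Z), Rational(1, 2))) = Mul(Rational(-1, 4), Mul(Pow(2, Rational(1, 2)), Pow(Z, Rational(1, 2)))) = Mul(Rational(-1, 4), Pow(2, Rational(1, 2)), Pow(Z, Rational(1, 2))))
Function('T')(a, p) = Add(-3, Mul(2, p), Mul(Rational(-1, 4), a, Pow(2, Rational(1, 2)), Pow(p, Rational(1, 2)))) (Function('T')(a, p) = Add(Mul(Mul(Rational(-1, 4), Pow(2, Rational(1, 2)), Pow(p, Rational(1, 2))), a), Add(Add(p, p), -3)) = Add(Mul(Rational(-1, 4), a, Pow(2, Rational(1, 2)), Pow(p, Rational(1, 2))), Add(Mul(2, p), -3)) = Add(Mul(Rational(-1, 4), a, Pow(2, Rational(1, 2)), Pow(p, Rational(1, 2))), Add(-3, Mul(2, p))) = Add(-3, Mul(2, p), Mul(Rational(-1, 4), a, Pow(2, Rational(1, 2)), Pow(p, Rational(1, 2)))))
Mul(Mul(Mul(5, 21), 11), Function('T')(-1, Pow(Add(0, 1), Rational(1, 2)))) = Mul(Mul(Mul(5, 21), 11), Add(-3, Mul(2, Pow(Add(0, 1), Rational(1, 2))), Mul(Rational(-1, 4), -1, Pow(2, Rational(1, 2)), Pow(Pow(Add(0, 1), Rational(1, 2)), Rational(1, 2))))) = Mul(Mul(105, 11), Add(-3, Mul(2, Pow(1, Rational(1, 2))), Mul(Rational(-1, 4), -1, Pow(2, Rational(1, 2)), Pow(Pow(1, Rational(1, 2)), Rational(1, 2))))) = Mul(1155, Add(-3, Mul(2, 1), Mul(Rational(-1, 4), -1, Pow(2, Rational(1, 2)), Pow(1, Rational(1, 2))))) = Mul(1155, Add(-3, 2, Mul(Rational(-1, 4), -1, Pow(2, Rational(1, 2)), 1))) = Mul(1155, Add(-3, 2, Mul(Rational(1, 4), Pow(2, Rational(1, 2))))) = Mul(1155, Add(-1, Mul(Rational(1, 4), Pow(2, Rational(1, 2))))) = Add(-1155, Mul(Rational(1155, 4), Pow(2, Rational(1, 2))))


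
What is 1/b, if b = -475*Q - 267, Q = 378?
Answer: -1/179817 ≈ -5.5612e-6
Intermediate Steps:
b = -179817 (b = -475*378 - 267 = -179550 - 267 = -179817)
1/b = 1/(-179817) = -1/179817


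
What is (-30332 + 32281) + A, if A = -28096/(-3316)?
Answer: 1622745/829 ≈ 1957.5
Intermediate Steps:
A = 7024/829 (A = -28096*(-1/3316) = 7024/829 ≈ 8.4729)
(-30332 + 32281) + A = (-30332 + 32281) + 7024/829 = 1949 + 7024/829 = 1622745/829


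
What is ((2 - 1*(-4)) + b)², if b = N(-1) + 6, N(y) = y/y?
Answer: 169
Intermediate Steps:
N(y) = 1
b = 7 (b = 1 + 6 = 7)
((2 - 1*(-4)) + b)² = ((2 - 1*(-4)) + 7)² = ((2 + 4) + 7)² = (6 + 7)² = 13² = 169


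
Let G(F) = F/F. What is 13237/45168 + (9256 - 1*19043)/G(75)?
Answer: -442045979/45168 ≈ -9786.7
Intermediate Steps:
G(F) = 1
13237/45168 + (9256 - 1*19043)/G(75) = 13237/45168 + (9256 - 1*19043)/1 = 13237*(1/45168) + (9256 - 19043)*1 = 13237/45168 - 9787*1 = 13237/45168 - 9787 = -442045979/45168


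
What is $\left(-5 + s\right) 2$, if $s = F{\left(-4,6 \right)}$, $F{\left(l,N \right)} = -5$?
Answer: $-20$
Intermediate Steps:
$s = -5$
$\left(-5 + s\right) 2 = \left(-5 - 5\right) 2 = \left(-10\right) 2 = -20$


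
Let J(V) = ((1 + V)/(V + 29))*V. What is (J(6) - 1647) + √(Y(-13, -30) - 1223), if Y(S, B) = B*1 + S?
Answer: -8229/5 + I*√1266 ≈ -1645.8 + 35.581*I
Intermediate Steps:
Y(S, B) = B + S
J(V) = V*(1 + V)/(29 + V) (J(V) = ((1 + V)/(29 + V))*V = V*(1 + V)/(29 + V))
(J(6) - 1647) + √(Y(-13, -30) - 1223) = (6*(1 + 6)/(29 + 6) - 1647) + √((-30 - 13) - 1223) = (6*7/35 - 1647) + √(-43 - 1223) = (6*(1/35)*7 - 1647) + √(-1266) = (6/5 - 1647) + I*√1266 = -8229/5 + I*√1266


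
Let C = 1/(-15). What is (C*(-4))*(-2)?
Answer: -8/15 ≈ -0.53333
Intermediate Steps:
C = -1/15 ≈ -0.066667
(C*(-4))*(-2) = -1/15*(-4)*(-2) = (4/15)*(-2) = -8/15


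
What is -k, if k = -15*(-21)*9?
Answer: -2835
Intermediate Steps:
k = 2835 (k = 315*9 = 2835)
-k = -1*2835 = -2835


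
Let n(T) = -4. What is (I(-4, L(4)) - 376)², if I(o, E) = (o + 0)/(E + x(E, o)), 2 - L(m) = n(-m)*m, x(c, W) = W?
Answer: 6937956/49 ≈ 1.4159e+5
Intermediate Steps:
L(m) = 2 + 4*m (L(m) = 2 - (-4)*m = 2 + 4*m)
I(o, E) = o/(E + o) (I(o, E) = (o + 0)/(E + o) = o/(E + o))
(I(-4, L(4)) - 376)² = (-4/((2 + 4*4) - 4) - 376)² = (-4/((2 + 16) - 4) - 376)² = (-4/(18 - 4) - 376)² = (-4/14 - 376)² = (-4*1/14 - 376)² = (-2/7 - 376)² = (-2634/7)² = 6937956/49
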